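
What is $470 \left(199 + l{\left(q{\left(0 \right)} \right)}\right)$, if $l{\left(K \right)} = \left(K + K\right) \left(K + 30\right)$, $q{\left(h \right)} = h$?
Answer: $93530$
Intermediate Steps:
$l{\left(K \right)} = 2 K \left(30 + K\right)$
$470 \left(199 + l{\left(q{\left(0 \right)} \right)}\right) = 470 \left(199 + 2 \cdot 0 \left(30 + 0\right)\right) = 470 \left(199 + 2 \cdot 0 \cdot 30\right) = 470 \left(199 + 0\right) = 470 \cdot 199 = 93530$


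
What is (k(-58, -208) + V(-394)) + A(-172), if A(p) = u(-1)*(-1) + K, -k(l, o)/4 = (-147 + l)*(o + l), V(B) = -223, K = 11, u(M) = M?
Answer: -218331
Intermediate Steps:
k(l, o) = -4*(-147 + l)*(l + o) (k(l, o) = -4*(-147 + l)*(o + l) = -4*(-147 + l)*(l + o))
A(p) = 12 (A(p) = -1*(-1) + 11 = 1 + 11 = 12)
(k(-58, -208) + V(-394)) + A(-172) = ((-4*(-58)² + 588*(-58) + 588*(-208) - 4*(-58)*(-208)) - 223) + 12 = ((-4*3364 - 34104 - 122304 - 48256) - 223) + 12 = ((-13456 - 34104 - 122304 - 48256) - 223) + 12 = (-218120 - 223) + 12 = -218343 + 12 = -218331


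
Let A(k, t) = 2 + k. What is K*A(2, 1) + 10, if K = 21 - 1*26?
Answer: -10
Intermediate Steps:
K = -5 (K = 21 - 26 = -5)
K*A(2, 1) + 10 = -5*(2 + 2) + 10 = -5*4 + 10 = -20 + 10 = -10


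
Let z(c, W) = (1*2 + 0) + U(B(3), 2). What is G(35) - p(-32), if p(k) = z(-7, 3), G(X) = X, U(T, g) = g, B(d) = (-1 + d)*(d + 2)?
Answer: 31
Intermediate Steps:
B(d) = (-1 + d)*(2 + d)
z(c, W) = 4 (z(c, W) = (1*2 + 0) + 2 = (2 + 0) + 2 = 2 + 2 = 4)
p(k) = 4
G(35) - p(-32) = 35 - 1*4 = 35 - 4 = 31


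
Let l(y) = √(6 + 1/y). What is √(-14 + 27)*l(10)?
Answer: √7930/10 ≈ 8.9051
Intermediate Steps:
l(y) = √(6 + 1/y)
√(-14 + 27)*l(10) = √(-14 + 27)*√(6 + 1/10) = √13*√(6 + ⅒) = √13*√(61/10) = √13*(√610/10) = √7930/10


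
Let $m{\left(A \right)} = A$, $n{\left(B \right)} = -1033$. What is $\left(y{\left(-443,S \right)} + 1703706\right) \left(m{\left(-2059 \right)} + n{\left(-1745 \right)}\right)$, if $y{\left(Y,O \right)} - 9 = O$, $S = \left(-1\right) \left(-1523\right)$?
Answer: $-5272595896$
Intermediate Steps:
$S = 1523$
$y{\left(Y,O \right)} = 9 + O$
$\left(y{\left(-443,S \right)} + 1703706\right) \left(m{\left(-2059 \right)} + n{\left(-1745 \right)}\right) = \left(\left(9 + 1523\right) + 1703706\right) \left(-2059 - 1033\right) = \left(1532 + 1703706\right) \left(-3092\right) = 1705238 \left(-3092\right) = -5272595896$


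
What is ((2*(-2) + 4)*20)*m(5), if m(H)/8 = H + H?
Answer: 0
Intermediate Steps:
m(H) = 16*H (m(H) = 8*(H + H) = 8*(2*H) = 16*H)
((2*(-2) + 4)*20)*m(5) = ((2*(-2) + 4)*20)*(16*5) = ((-4 + 4)*20)*80 = (0*20)*80 = 0*80 = 0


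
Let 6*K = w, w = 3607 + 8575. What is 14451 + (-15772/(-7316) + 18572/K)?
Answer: 161116405366/11140439 ≈ 14462.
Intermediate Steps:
w = 12182
K = 6091/3 (K = (1/6)*12182 = 6091/3 ≈ 2030.3)
14451 + (-15772/(-7316) + 18572/K) = 14451 + (-15772/(-7316) + 18572/(6091/3)) = 14451 + (-15772*(-1/7316) + 18572*(3/6091)) = 14451 + (3943/1829 + 55716/6091) = 14451 + 125921377/11140439 = 161116405366/11140439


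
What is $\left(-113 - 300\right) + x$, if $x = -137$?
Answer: $-550$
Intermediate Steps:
$\left(-113 - 300\right) + x = \left(-113 - 300\right) - 137 = -413 - 137 = -550$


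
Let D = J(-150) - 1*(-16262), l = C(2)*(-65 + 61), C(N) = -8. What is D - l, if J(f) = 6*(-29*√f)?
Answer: 16230 - 870*I*√6 ≈ 16230.0 - 2131.1*I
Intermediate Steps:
J(f) = -174*√f
l = 32 (l = -8*(-65 + 61) = -8*(-4) = 32)
D = 16262 - 870*I*√6 (D = -870*I*√6 - 1*(-16262) = -870*I*√6 + 16262 = 16262 - 870*I*√6 ≈ 16262.0 - 2131.1*I)
D - l = (16262 - 870*I*√6) - 1*32 = (16262 - 870*I*√6) - 32 = 16230 - 870*I*√6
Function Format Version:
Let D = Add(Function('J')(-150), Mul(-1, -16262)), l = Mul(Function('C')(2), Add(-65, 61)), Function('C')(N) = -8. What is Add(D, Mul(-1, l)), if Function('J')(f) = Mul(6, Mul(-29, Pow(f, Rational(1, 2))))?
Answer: Add(16230, Mul(-870, I, Pow(6, Rational(1, 2)))) ≈ Add(16230., Mul(-2131.1, I))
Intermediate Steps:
Function('J')(f) = Mul(-174, Pow(f, Rational(1, 2)))
l = 32 (l = Mul(-8, Add(-65, 61)) = Mul(-8, -4) = 32)
D = Add(16262, Mul(-870, I, Pow(6, Rational(1, 2)))) (D = Add(Mul(-174, Pow(-150, Rational(1, 2))), Mul(-1, -16262)) = Add(Mul(-174, Mul(5, I, Pow(6, Rational(1, 2)))), 16262) = Add(Mul(-870, I, Pow(6, Rational(1, 2))), 16262) = Add(16262, Mul(-870, I, Pow(6, Rational(1, 2)))) ≈ Add(16262., Mul(-2131.1, I)))
Add(D, Mul(-1, l)) = Add(Add(16262, Mul(-870, I, Pow(6, Rational(1, 2)))), Mul(-1, 32)) = Add(Add(16262, Mul(-870, I, Pow(6, Rational(1, 2)))), -32) = Add(16230, Mul(-870, I, Pow(6, Rational(1, 2))))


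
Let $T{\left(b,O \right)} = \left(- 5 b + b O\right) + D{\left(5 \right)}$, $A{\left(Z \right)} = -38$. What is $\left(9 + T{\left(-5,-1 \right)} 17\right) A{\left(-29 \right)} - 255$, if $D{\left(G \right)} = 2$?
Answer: $-21269$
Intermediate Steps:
$T{\left(b,O \right)} = 2 - 5 b + O b$ ($T{\left(b,O \right)} = \left(- 5 b + b O\right) + 2 = \left(- 5 b + O b\right) + 2 = 2 - 5 b + O b$)
$\left(9 + T{\left(-5,-1 \right)} 17\right) A{\left(-29 \right)} - 255 = \left(9 + \left(2 - -25 - -5\right) 17\right) \left(-38\right) - 255 = \left(9 + \left(2 + 25 + 5\right) 17\right) \left(-38\right) - 255 = \left(9 + 32 \cdot 17\right) \left(-38\right) - 255 = \left(9 + 544\right) \left(-38\right) - 255 = 553 \left(-38\right) - 255 = -21014 - 255 = -21269$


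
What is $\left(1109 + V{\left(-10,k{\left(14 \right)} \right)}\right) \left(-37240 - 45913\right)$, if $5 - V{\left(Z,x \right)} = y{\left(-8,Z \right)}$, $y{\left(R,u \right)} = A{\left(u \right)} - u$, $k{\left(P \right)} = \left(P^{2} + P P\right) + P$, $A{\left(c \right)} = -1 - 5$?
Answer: $-92299830$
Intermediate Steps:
$A{\left(c \right)} = -6$ ($A{\left(c \right)} = -1 - 5 = -6$)
$k{\left(P \right)} = P + 2 P^{2}$ ($k{\left(P \right)} = \left(P^{2} + P^{2}\right) + P = 2 P^{2} + P = P + 2 P^{2}$)
$y{\left(R,u \right)} = -6 - u$
$V{\left(Z,x \right)} = 11 + Z$ ($V{\left(Z,x \right)} = 5 - \left(-6 - Z\right) = 5 + \left(6 + Z\right) = 11 + Z$)
$\left(1109 + V{\left(-10,k{\left(14 \right)} \right)}\right) \left(-37240 - 45913\right) = \left(1109 + \left(11 - 10\right)\right) \left(-37240 - 45913\right) = \left(1109 + 1\right) \left(-83153\right) = 1110 \left(-83153\right) = -92299830$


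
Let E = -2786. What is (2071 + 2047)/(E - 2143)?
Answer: -4118/4929 ≈ -0.83546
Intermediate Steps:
(2071 + 2047)/(E - 2143) = (2071 + 2047)/(-2786 - 2143) = 4118/(-4929) = 4118*(-1/4929) = -4118/4929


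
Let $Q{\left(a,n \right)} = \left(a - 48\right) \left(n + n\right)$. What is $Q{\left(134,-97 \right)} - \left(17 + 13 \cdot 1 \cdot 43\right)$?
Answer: $-17260$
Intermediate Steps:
$Q{\left(a,n \right)} = 2 n \left(-48 + a\right)$ ($Q{\left(a,n \right)} = \left(-48 + a\right) 2 n = 2 n \left(-48 + a\right)$)
$Q{\left(134,-97 \right)} - \left(17 + 13 \cdot 1 \cdot 43\right) = 2 \left(-97\right) \left(-48 + 134\right) - \left(17 + 13 \cdot 1 \cdot 43\right) = 2 \left(-97\right) 86 - \left(17 + 13 \cdot 43\right) = -16684 - \left(17 + 559\right) = -16684 - 576 = -17260$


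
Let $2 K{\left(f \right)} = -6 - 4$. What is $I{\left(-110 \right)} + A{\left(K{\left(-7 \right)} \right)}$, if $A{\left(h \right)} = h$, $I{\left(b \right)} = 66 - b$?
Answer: $171$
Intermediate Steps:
$K{\left(f \right)} = -5$ ($K{\left(f \right)} = \frac{-6 - 4}{2} = \frac{1}{2} \left(-10\right) = -5$)
$I{\left(-110 \right)} + A{\left(K{\left(-7 \right)} \right)} = \left(66 - -110\right) - 5 = \left(66 + 110\right) - 5 = 176 - 5 = 171$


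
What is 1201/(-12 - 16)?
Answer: -1201/28 ≈ -42.893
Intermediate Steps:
1201/(-12 - 16) = 1201/(-28) = 1201*(-1/28) = -1201/28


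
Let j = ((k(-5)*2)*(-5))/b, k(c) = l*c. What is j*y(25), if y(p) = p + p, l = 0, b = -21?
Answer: 0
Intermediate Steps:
k(c) = 0 (k(c) = 0*c = 0)
y(p) = 2*p
j = 0 (j = ((0*2)*(-5))/(-21) = (0*(-5))*(-1/21) = 0*(-1/21) = 0)
j*y(25) = 0*(2*25) = 0*50 = 0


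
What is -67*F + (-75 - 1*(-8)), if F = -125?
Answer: 8308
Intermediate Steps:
-67*F + (-75 - 1*(-8)) = -67*(-125) + (-75 - 1*(-8)) = 8375 + (-75 + 8) = 8375 - 67 = 8308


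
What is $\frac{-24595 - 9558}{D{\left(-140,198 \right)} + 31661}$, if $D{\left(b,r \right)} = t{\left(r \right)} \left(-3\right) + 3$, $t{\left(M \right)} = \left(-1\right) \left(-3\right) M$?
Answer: $- \frac{34153}{29882} \approx -1.1429$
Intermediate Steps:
$t{\left(M \right)} = 3 M$
$D{\left(b,r \right)} = 3 - 9 r$ ($D{\left(b,r \right)} = 3 r \left(-3\right) + 3 = - 9 r + 3 = 3 - 9 r$)
$\frac{-24595 - 9558}{D{\left(-140,198 \right)} + 31661} = \frac{-24595 - 9558}{\left(3 - 1782\right) + 31661} = - \frac{34153}{\left(3 - 1782\right) + 31661} = - \frac{34153}{-1779 + 31661} = - \frac{34153}{29882}$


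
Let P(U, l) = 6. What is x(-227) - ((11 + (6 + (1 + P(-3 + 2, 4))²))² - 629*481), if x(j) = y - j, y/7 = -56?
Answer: 298028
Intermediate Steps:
y = -392 (y = 7*(-56) = -392)
x(j) = -392 - j
x(-227) - ((11 + (6 + (1 + P(-3 + 2, 4))²))² - 629*481) = (-392 - 1*(-227)) - ((11 + (6 + (1 + 6)²))² - 629*481) = (-392 + 227) - ((11 + (6 + 7²))² - 302549) = -165 - ((11 + (6 + 49))² - 302549) = -165 - ((11 + 55)² - 302549) = -165 - (66² - 302549) = -165 - (4356 - 302549) = -165 - 1*(-298193) = -165 + 298193 = 298028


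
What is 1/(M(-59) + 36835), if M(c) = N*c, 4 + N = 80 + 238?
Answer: 1/18309 ≈ 5.4618e-5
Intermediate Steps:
N = 314 (N = -4 + (80 + 238) = -4 + 318 = 314)
M(c) = 314*c
1/(M(-59) + 36835) = 1/(314*(-59) + 36835) = 1/(-18526 + 36835) = 1/18309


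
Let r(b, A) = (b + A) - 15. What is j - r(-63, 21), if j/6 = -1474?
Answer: -8787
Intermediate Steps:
r(b, A) = -15 + A + b (r(b, A) = (A + b) - 15 = -15 + A + b)
j = -8844 (j = 6*(-1474) = -8844)
j - r(-63, 21) = -8844 - (-15 + 21 - 63) = -8844 - 1*(-57) = -8844 + 57 = -8787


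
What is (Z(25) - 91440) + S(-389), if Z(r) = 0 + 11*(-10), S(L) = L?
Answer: -91939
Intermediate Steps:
Z(r) = -110 (Z(r) = 0 - 110 = -110)
(Z(25) - 91440) + S(-389) = (-110 - 91440) - 389 = -91550 - 389 = -91939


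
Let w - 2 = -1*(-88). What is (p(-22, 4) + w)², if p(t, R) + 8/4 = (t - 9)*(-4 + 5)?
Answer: 3249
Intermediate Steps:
p(t, R) = -11 + t (p(t, R) = -2 + (t - 9)*(-4 + 5) = -2 + (-9 + t)*1 = -2 + (-9 + t) = -11 + t)
w = 90 (w = 2 - 1*(-88) = 2 + 88 = 90)
(p(-22, 4) + w)² = ((-11 - 22) + 90)² = (-33 + 90)² = 57² = 3249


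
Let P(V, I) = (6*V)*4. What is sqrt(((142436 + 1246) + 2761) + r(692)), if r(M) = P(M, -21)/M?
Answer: sqrt(146467) ≈ 382.71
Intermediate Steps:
P(V, I) = 24*V
r(M) = 24 (r(M) = (24*M)/M = 24)
sqrt(((142436 + 1246) + 2761) + r(692)) = sqrt(((142436 + 1246) + 2761) + 24) = sqrt((143682 + 2761) + 24) = sqrt(146443 + 24) = sqrt(146467)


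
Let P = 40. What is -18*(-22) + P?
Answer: 436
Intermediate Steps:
-18*(-22) + P = -18*(-22) + 40 = 396 + 40 = 436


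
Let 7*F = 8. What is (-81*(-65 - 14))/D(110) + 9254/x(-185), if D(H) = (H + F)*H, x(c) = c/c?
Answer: 792002113/85580 ≈ 9254.5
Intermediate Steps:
F = 8/7 (F = (⅐)*8 = 8/7 ≈ 1.1429)
x(c) = 1
D(H) = H*(8/7 + H) (D(H) = (H + 8/7)*H = (8/7 + H)*H = H*(8/7 + H))
(-81*(-65 - 14))/D(110) + 9254/x(-185) = (-81*(-65 - 14))/(((⅐)*110*(8 + 7*110))) + 9254/1 = (-81*(-79))/(((⅐)*110*(8 + 770))) + 9254*1 = 6399/(((⅐)*110*778)) + 9254 = 6399/(85580/7) + 9254 = 6399*(7/85580) + 9254 = 44793/85580 + 9254 = 792002113/85580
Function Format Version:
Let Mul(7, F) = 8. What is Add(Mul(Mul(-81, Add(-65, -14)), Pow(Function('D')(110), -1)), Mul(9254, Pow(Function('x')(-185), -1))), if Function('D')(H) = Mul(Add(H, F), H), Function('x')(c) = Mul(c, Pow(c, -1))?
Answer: Rational(792002113, 85580) ≈ 9254.5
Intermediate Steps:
F = Rational(8, 7) (F = Mul(Rational(1, 7), 8) = Rational(8, 7) ≈ 1.1429)
Function('x')(c) = 1
Function('D')(H) = Mul(H, Add(Rational(8, 7), H)) (Function('D')(H) = Mul(Add(H, Rational(8, 7)), H) = Mul(Add(Rational(8, 7), H), H) = Mul(H, Add(Rational(8, 7), H)))
Add(Mul(Mul(-81, Add(-65, -14)), Pow(Function('D')(110), -1)), Mul(9254, Pow(Function('x')(-185), -1))) = Add(Mul(Mul(-81, Add(-65, -14)), Pow(Mul(Rational(1, 7), 110, Add(8, Mul(7, 110))), -1)), Mul(9254, Pow(1, -1))) = Add(Mul(Mul(-81, -79), Pow(Mul(Rational(1, 7), 110, Add(8, 770)), -1)), Mul(9254, 1)) = Add(Mul(6399, Pow(Mul(Rational(1, 7), 110, 778), -1)), 9254) = Add(Mul(6399, Pow(Rational(85580, 7), -1)), 9254) = Add(Mul(6399, Rational(7, 85580)), 9254) = Add(Rational(44793, 85580), 9254) = Rational(792002113, 85580)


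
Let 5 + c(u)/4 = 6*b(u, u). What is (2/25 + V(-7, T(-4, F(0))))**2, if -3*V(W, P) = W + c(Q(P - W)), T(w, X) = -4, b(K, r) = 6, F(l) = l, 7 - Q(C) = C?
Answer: 946729/625 ≈ 1514.8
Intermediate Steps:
Q(C) = 7 - C
c(u) = 124 (c(u) = -20 + 4*(6*6) = -20 + 4*36 = -20 + 144 = 124)
V(W, P) = -124/3 - W/3 (V(W, P) = -(W + 124)/3 = -(124 + W)/3 = -124/3 - W/3)
(2/25 + V(-7, T(-4, F(0))))**2 = (2/25 + (-124/3 - 1/3*(-7)))**2 = (2*(1/25) + (-124/3 + 7/3))**2 = (2/25 - 39)**2 = (-973/25)**2 = 946729/625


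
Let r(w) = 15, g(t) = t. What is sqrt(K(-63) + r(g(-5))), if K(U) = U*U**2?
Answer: 4*I*sqrt(15627) ≈ 500.03*I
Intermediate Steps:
K(U) = U**3
sqrt(K(-63) + r(g(-5))) = sqrt((-63)**3 + 15) = sqrt(-250047 + 15) = sqrt(-250032) = 4*I*sqrt(15627)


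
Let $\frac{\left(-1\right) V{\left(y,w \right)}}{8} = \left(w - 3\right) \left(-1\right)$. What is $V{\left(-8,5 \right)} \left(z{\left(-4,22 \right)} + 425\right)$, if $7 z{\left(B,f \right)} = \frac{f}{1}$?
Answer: $\frac{47952}{7} \approx 6850.3$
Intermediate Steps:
$V{\left(y,w \right)} = -24 + 8 w$ ($V{\left(y,w \right)} = - 8 \left(w - 3\right) \left(-1\right) = - 8 \left(-3 + w\right) \left(-1\right) = - 8 \left(3 - w\right) = -24 + 8 w$)
$z{\left(B,f \right)} = \frac{f}{7}$ ($z{\left(B,f \right)} = \frac{f 1^{-1}}{7} = \frac{f 1}{7} = \frac{f}{7}$)
$V{\left(-8,5 \right)} \left(z{\left(-4,22 \right)} + 425\right) = \left(-24 + 8 \cdot 5\right) \left(\frac{1}{7} \cdot 22 + 425\right) = \left(-24 + 40\right) \left(\frac{22}{7} + 425\right) = 16 \cdot \frac{2997}{7} = \frac{47952}{7}$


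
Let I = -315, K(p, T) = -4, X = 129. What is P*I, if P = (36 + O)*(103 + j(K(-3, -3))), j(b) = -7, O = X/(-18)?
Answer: -871920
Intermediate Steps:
O = -43/6 (O = 129/(-18) = 129*(-1/18) = -43/6 ≈ -7.1667)
P = 2768 (P = (36 - 43/6)*(103 - 7) = (173/6)*96 = 2768)
P*I = 2768*(-315) = -871920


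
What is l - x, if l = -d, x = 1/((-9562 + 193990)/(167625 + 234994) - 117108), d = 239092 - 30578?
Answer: -9831377012601317/47149721424 ≈ -2.0851e+5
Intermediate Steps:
d = 208514
x = -402619/47149721424 (x = 1/(184428/402619 - 117108) = 1/(-47149721424/402619) = -402619/47149721424 ≈ -8.5392e-6)
l = -208514 (l = -1*208514 = -208514)
l - x = -208514 - 1*(-402619/47149721424) = -208514 + 402619/47149721424 = -9831377012601317/47149721424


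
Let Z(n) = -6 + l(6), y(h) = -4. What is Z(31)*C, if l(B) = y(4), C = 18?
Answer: -180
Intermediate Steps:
l(B) = -4
Z(n) = -10 (Z(n) = -6 - 4 = -10)
Z(31)*C = -10*18 = -180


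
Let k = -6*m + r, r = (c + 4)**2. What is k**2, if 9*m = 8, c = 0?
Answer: 1024/9 ≈ 113.78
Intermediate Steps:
m = 8/9 (m = (1/9)*8 = 8/9 ≈ 0.88889)
r = 16 (r = (0 + 4)**2 = 4**2 = 16)
k = 32/3 (k = -6*8/9 + 16 = -16/3 + 16 = 32/3 ≈ 10.667)
k**2 = (32/3)**2 = 1024/9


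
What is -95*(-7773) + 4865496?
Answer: 5603931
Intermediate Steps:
-95*(-7773) + 4865496 = 738435 + 4865496 = 5603931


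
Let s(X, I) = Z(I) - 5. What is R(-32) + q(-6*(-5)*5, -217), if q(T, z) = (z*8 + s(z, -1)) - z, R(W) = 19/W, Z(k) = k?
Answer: -48819/32 ≈ -1525.6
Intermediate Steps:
s(X, I) = -5 + I (s(X, I) = I - 5 = -5 + I)
q(T, z) = -6 + 7*z (q(T, z) = (z*8 + (-5 - 1)) - z = (8*z - 6) - z = (-6 + 8*z) - z = -6 + 7*z)
R(-32) + q(-6*(-5)*5, -217) = 19/(-32) + (-6 + 7*(-217)) = 19*(-1/32) + (-6 - 1519) = -19/32 - 1525 = -48819/32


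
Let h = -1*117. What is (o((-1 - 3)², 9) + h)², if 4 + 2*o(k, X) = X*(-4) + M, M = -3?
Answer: 76729/4 ≈ 19182.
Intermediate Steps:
h = -117
o(k, X) = -7/2 - 2*X (o(k, X) = -2 + (X*(-4) - 3)/2 = -2 + (-4*X - 3)/2 = -2 + (-3 - 4*X)/2 = -2 + (-3/2 - 2*X) = -7/2 - 2*X)
(o((-1 - 3)², 9) + h)² = ((-7/2 - 2*9) - 117)² = ((-7/2 - 18) - 117)² = (-43/2 - 117)² = (-277/2)² = 76729/4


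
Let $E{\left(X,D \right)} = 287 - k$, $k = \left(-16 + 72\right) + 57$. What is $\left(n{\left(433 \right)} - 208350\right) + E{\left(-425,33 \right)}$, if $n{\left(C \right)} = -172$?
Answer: $-208348$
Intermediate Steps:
$k = 113$ ($k = 56 + 57 = 113$)
$E{\left(X,D \right)} = 174$ ($E{\left(X,D \right)} = 287 - 113 = 174$)
$\left(n{\left(433 \right)} - 208350\right) + E{\left(-425,33 \right)} = \left(-172 - 208350\right) + 174 = -208522 + 174 = -208348$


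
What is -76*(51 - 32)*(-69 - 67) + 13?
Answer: 196397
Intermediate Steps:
-76*(51 - 32)*(-69 - 67) + 13 = -1444*(-136) + 13 = -76*(-2584) + 13 = 196384 + 13 = 196397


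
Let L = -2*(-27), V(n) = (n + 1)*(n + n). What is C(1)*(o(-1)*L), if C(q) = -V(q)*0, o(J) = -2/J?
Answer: 0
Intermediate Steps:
V(n) = 2*n*(1 + n) (V(n) = (1 + n)*(2*n) = 2*n*(1 + n))
C(q) = 0 (C(q) = -2*q*(1 + q)*0 = 0)
L = 54
C(1)*(o(-1)*L) = 0*(-2/(-1)*54) = 0*(-2*(-1)*54) = 0*(2*54) = 0*108 = 0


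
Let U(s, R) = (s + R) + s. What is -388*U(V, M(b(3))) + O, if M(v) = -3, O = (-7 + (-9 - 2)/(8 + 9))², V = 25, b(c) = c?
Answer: -5253304/289 ≈ -18178.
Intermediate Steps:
O = 16900/289 (O = (-7 - 11/17)² = (-130/17)² = 16900/289 ≈ 58.478)
U(s, R) = R + 2*s (U(s, R) = (R + s) + s = R + 2*s)
-388*U(V, M(b(3))) + O = -388*(-3 + 2*25) + 16900/289 = -388*(-3 + 50) + 16900/289 = -388*47 + 16900/289 = -18236 + 16900/289 = -5253304/289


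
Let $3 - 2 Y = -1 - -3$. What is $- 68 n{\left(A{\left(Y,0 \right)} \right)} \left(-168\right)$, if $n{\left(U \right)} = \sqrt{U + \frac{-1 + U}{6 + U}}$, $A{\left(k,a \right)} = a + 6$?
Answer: $1904 \sqrt{231} \approx 28938.0$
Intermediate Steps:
$Y = \frac{1}{2}$ ($Y = \frac{3}{2} - \frac{-1 - -3}{2} = \frac{3}{2} - \frac{-1 + 3}{2} = \frac{3}{2} - 1 = \frac{1}{2} \approx 0.5$)
$A{\left(k,a \right)} = 6 + a$
$n{\left(U \right)} = \sqrt{U + \frac{-1 + U}{6 + U}}$
$- 68 n{\left(A{\left(Y,0 \right)} \right)} \left(-168\right) = - 68 \sqrt{\frac{-1 + \left(6 + 0\right) + \left(6 + 0\right) \left(6 + \left(6 + 0\right)\right)}{6 + \left(6 + 0\right)}} \left(-168\right) = - 68 \sqrt{\frac{-1 + 6 + 6 \left(6 + 6\right)}{6 + 6}} \left(-168\right) = - 68 \sqrt{\frac{-1 + 6 + 6 \cdot 12}{12}} \left(-168\right) = - 68 \sqrt{\frac{-1 + 6 + 72}{12}} \left(-168\right) = - 68 \sqrt{\frac{1}{12} \cdot 77} \left(-168\right) = - 68 \sqrt{\frac{77}{12}} \left(-168\right) = - 68 \frac{\sqrt{231}}{6} \left(-168\right) = - \frac{34 \sqrt{231}}{3} \left(-168\right) = 1904 \sqrt{231}$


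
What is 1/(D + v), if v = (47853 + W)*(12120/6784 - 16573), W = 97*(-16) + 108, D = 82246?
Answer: -848/652087576493 ≈ -1.3004e-9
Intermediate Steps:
W = -1444 (W = -1552 + 108 = -1444)
v = -652157321101/848 (v = (47853 - 1444)*(12120/6784 - 16573) = 46409*(12120*(1/6784) - 16573) = 46409*(1515/848 - 16573) = 46409*(-14052389/848) = -652157321101/848 ≈ -7.6905e+8)
1/(D + v) = 1/(82246 - 652157321101/848) = 1/(-652087576493/848) = -848/652087576493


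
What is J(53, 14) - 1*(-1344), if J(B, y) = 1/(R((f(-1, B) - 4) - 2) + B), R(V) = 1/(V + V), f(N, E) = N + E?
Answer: 6554780/4877 ≈ 1344.0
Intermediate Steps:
f(N, E) = E + N
R(V) = 1/(2*V)
J(B, y) = 1/(B + 1/(2*(-7 + B))) (J(B, y) = 1/(1/(2*(((B - 1) - 4) - 2)) + B) = 1/(1/(2*(((-1 + B) - 4) - 2)) + B) = 1/(1/(2*((-5 + B) - 2)) + B) = 1/(1/(2*(-7 + B)) + B) = 1/(B + 1/(2*(-7 + B))))
J(53, 14) - 1*(-1344) = 2*(-7 + 53)/(1 + 2*53*(-7 + 53)) - 1*(-1344) = 2*46/(1 + 2*53*46) + 1344 = 2*46/(1 + 4876) + 1344 = 2*46/4877 + 1344 = 2*(1/4877)*46 + 1344 = 92/4877 + 1344 = 6554780/4877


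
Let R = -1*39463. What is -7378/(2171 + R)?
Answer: 3689/18646 ≈ 0.19784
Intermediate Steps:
R = -39463
-7378/(2171 + R) = -7378/(2171 - 39463) = -7378/(-37292) = -7378*(-1/37292) = 3689/18646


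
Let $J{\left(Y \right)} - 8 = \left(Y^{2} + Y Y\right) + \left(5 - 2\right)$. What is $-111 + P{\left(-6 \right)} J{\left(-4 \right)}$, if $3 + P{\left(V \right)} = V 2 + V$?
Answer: $-1014$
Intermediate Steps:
$P{\left(V \right)} = -3 + 3 V$ ($P{\left(V \right)} = -3 + \left(V 2 + V\right) = -3 + \left(2 V + V\right) = -3 + 3 V$)
$J{\left(Y \right)} = 11 + 2 Y^{2}$ ($J{\left(Y \right)} = 8 + \left(\left(Y^{2} + Y Y\right) + \left(5 - 2\right)\right) = 8 + \left(\left(Y^{2} + Y^{2}\right) + \left(5 - 2\right)\right) = 8 + \left(2 Y^{2} + 3\right) = 8 + \left(3 + 2 Y^{2}\right) = 11 + 2 Y^{2}$)
$-111 + P{\left(-6 \right)} J{\left(-4 \right)} = -111 + \left(-3 + 3 \left(-6\right)\right) \left(11 + 2 \left(-4\right)^{2}\right) = -111 + \left(-3 - 18\right) \left(11 + 2 \cdot 16\right) = -111 - 21 \left(11 + 32\right) = -111 - 903 = -1014$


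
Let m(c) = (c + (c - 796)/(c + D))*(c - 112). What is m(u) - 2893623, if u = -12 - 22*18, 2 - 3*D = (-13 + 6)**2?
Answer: -3410017713/1271 ≈ -2.6829e+6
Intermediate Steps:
D = -47/3 (D = 2/3 - (-13 + 6)**2/3 = 2/3 - 1/3*(-7)**2 = 2/3 - 1/3*49 = 2/3 - 49/3 = -47/3 ≈ -15.667)
u = -408 (u = -12 - 396 = -408)
m(c) = (-112 + c)*(c + (-796 + c)/(-47/3 + c)) (m(c) = (c + (c - 796)/(c - 47/3))*(c - 112) = (c + (-796 + c)/(-47/3 + c))*(-112 + c) = (-112 + c)*(c + (-796 + c)/(-47/3 + c)))
m(u) - 2893623 = (267456 - 380*(-408)**2 + 3*(-408)**3 + 2540*(-408))/(-47 + 3*(-408)) - 2893623 = (267456 - 380*166464 + 3*(-67917312) - 1036320)/(-47 - 1224) - 2893623 = (267456 - 63256320 - 203751936 - 1036320)/(-1271) - 2893623 = -1/1271*(-267777120) - 2893623 = 267777120/1271 - 2893623 = -3410017713/1271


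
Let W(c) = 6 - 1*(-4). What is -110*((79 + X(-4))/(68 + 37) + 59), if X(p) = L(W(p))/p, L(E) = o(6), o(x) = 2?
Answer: -138017/21 ≈ -6572.2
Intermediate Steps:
W(c) = 10 (W(c) = 6 + 4 = 10)
L(E) = 2
X(p) = 2/p
-110*((79 + X(-4))/(68 + 37) + 59) = -110*((79 + 2/(-4))/(68 + 37) + 59) = -110*((79 + 2*(-¼))/105 + 59) = -110*((79 - ½)*(1/105) + 59) = -110*((157/2)*(1/105) + 59) = -110*(157/210 + 59) = -110*12547/210 = -138017/21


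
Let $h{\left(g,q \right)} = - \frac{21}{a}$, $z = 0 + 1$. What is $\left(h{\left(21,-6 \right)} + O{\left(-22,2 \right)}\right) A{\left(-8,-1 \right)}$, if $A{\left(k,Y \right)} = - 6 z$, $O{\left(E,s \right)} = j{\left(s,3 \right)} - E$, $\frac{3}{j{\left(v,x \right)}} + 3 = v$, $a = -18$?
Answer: $-121$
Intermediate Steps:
$j{\left(v,x \right)} = \frac{3}{-3 + v}$
$z = 1$
$O{\left(E,s \right)} = - E + \frac{3}{-3 + s}$ ($O{\left(E,s \right)} = \frac{3}{-3 + s} - E = - E + \frac{3}{-3 + s}$)
$A{\left(k,Y \right)} = -6$ ($A{\left(k,Y \right)} = \left(-6\right) 1 = -6$)
$h{\left(g,q \right)} = \frac{7}{6}$ ($h{\left(g,q \right)} = - \frac{21}{-18} = \left(-21\right) \left(- \frac{1}{18}\right) = \frac{7}{6}$)
$\left(h{\left(21,-6 \right)} + O{\left(-22,2 \right)}\right) A{\left(-8,-1 \right)} = \left(\frac{7}{6} + \frac{3 - - 22 \left(-3 + 2\right)}{-3 + 2}\right) \left(-6\right) = \left(\frac{7}{6} + \frac{3 - \left(-22\right) \left(-1\right)}{-1}\right) \left(-6\right) = \left(\frac{7}{6} - \left(3 - 22\right)\right) \left(-6\right) = \left(\frac{7}{6} - -19\right) \left(-6\right) = \left(\frac{7}{6} + 19\right) \left(-6\right) = \frac{121}{6} \left(-6\right) = -121$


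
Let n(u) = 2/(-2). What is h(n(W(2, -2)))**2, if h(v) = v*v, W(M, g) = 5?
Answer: 1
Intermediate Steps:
n(u) = -1 (n(u) = 2*(-1/2) = -1)
h(v) = v**2
h(n(W(2, -2)))**2 = ((-1)**2)**2 = 1**2 = 1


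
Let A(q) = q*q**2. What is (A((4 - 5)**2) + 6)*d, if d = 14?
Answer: 98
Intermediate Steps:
A(q) = q**3
(A((4 - 5)**2) + 6)*d = (((4 - 5)**2)**3 + 6)*14 = (((-1)**2)**3 + 6)*14 = (1**3 + 6)*14 = (1 + 6)*14 = 7*14 = 98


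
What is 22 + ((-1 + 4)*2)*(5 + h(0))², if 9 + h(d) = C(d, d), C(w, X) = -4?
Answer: 406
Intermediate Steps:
h(d) = -13 (h(d) = -9 - 4 = -13)
22 + ((-1 + 4)*2)*(5 + h(0))² = 22 + ((-1 + 4)*2)*(5 - 13)² = 22 + (3*2)*(-8)² = 22 + 6*64 = 22 + 384 = 406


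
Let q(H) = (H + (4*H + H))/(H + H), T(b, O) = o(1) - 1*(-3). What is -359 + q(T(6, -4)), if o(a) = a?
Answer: -356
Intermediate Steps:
T(b, O) = 4 (T(b, O) = 1 - 1*(-3) = 1 + 3 = 4)
q(H) = 3 (q(H) = (H + 5*H)/((2*H)) = (6*H)*(1/(2*H)) = 3)
-359 + q(T(6, -4)) = -359 + 3 = -356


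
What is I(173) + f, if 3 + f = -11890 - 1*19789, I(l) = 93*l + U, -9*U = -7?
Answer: -140330/9 ≈ -15592.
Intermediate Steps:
U = 7/9 (U = -⅑*(-7) = 7/9 ≈ 0.77778)
I(l) = 7/9 + 93*l (I(l) = 93*l + 7/9 = 7/9 + 93*l)
f = -31682 (f = -3 + (-11890 - 1*19789) = -3 + (-11890 - 19789) = -3 - 31679 = -31682)
I(173) + f = (7/9 + 93*173) - 31682 = (7/9 + 16089) - 31682 = 144808/9 - 31682 = -140330/9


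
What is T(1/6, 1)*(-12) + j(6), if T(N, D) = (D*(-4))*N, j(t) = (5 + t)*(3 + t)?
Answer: 107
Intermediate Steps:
j(t) = (3 + t)*(5 + t)
T(N, D) = -4*D*N (T(N, D) = (-4*D)*N = -4*D*N)
T(1/6, 1)*(-12) + j(6) = -4*1/6*(-12) + (15 + 6**2 + 8*6) = -4*1*1/6*(-12) + (15 + 36 + 48) = -2/3*(-12) + 99 = 8 + 99 = 107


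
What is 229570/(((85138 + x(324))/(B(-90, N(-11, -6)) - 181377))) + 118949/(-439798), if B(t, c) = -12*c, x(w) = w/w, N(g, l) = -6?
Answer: -18305365539051211/37443961922 ≈ -4.8887e+5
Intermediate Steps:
x(w) = 1
B(t, c) = -12*c
229570/(((85138 + x(324))/(B(-90, N(-11, -6)) - 181377))) + 118949/(-439798) = 229570/(((85138 + 1)/(-12*(-6) - 181377))) + 118949/(-439798) = 229570/((85139/(72 - 181377))) + 118949*(-1/439798) = 229570/((85139/(-181305))) - 118949/439798 = 229570/((85139*(-1/181305))) - 118949/439798 = 229570/(-85139/181305) - 118949/439798 = 229570*(-181305/85139) - 118949/439798 = -41622188850/85139 - 118949/439798 = -18305365539051211/37443961922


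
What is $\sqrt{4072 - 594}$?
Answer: $\sqrt{3478} \approx 58.975$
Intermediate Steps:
$\sqrt{4072 - 594} = \sqrt{3478}$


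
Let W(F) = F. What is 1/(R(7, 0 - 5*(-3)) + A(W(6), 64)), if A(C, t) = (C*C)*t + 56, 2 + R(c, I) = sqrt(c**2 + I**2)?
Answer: 1179/2779945 - sqrt(274)/5559890 ≈ 0.00042113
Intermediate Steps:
R(c, I) = -2 + sqrt(I**2 + c**2) (R(c, I) = -2 + sqrt(c**2 + I**2) = -2 + sqrt(I**2 + c**2))
A(C, t) = 56 + t*C**2 (A(C, t) = C**2*t + 56 = t*C**2 + 56 = 56 + t*C**2)
1/(R(7, 0 - 5*(-3)) + A(W(6), 64)) = 1/((-2 + sqrt((0 - 5*(-3))**2 + 7**2)) + (56 + 64*6**2)) = 1/((-2 + sqrt((0 + 15)**2 + 49)) + (56 + 64*36)) = 1/((-2 + sqrt(15**2 + 49)) + (56 + 2304)) = 1/((-2 + sqrt(225 + 49)) + 2360) = 1/((-2 + sqrt(274)) + 2360) = 1/(2358 + sqrt(274))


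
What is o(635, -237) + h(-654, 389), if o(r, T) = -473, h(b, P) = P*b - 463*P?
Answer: -434986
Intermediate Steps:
h(b, P) = -463*P + P*b
o(635, -237) + h(-654, 389) = -473 + 389*(-463 - 654) = -473 + 389*(-1117) = -473 - 434513 = -434986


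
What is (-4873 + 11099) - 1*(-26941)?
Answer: 33167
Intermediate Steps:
(-4873 + 11099) - 1*(-26941) = 6226 + 26941 = 33167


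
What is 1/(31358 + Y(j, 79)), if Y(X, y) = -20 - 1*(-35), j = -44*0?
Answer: 1/31373 ≈ 3.1875e-5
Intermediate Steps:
j = 0
Y(X, y) = 15 (Y(X, y) = -20 + 35 = 15)
1/(31358 + Y(j, 79)) = 1/(31358 + 15) = 1/31373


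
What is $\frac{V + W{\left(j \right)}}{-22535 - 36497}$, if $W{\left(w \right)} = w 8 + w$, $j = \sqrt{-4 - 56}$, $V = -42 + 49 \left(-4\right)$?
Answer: $\frac{119}{29516} - \frac{9 i \sqrt{15}}{29516} \approx 0.0040317 - 0.0011809 i$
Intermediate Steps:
$V = -238$ ($V = -42 - 196 = -238$)
$j = 2 i \sqrt{15}$ ($j = \sqrt{-60} = 2 i \sqrt{15} \approx 7.746 i$)
$W{\left(w \right)} = 9 w$ ($W{\left(w \right)} = 8 w + w = 9 w$)
$\frac{V + W{\left(j \right)}}{-22535 - 36497} = \frac{-238 + 9 \cdot 2 i \sqrt{15}}{-22535 - 36497} = \frac{-238 + 18 i \sqrt{15}}{-59032} = \left(-238 + 18 i \sqrt{15}\right) \left(- \frac{1}{59032}\right) = \frac{119}{29516} - \frac{9 i \sqrt{15}}{29516}$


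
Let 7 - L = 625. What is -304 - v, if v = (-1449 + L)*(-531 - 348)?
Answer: -1817197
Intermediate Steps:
L = -618 (L = 7 - 1*625 = 7 - 625 = -618)
v = 1816893 (v = (-1449 - 618)*(-531 - 348) = -2067*(-879) = 1816893)
-304 - v = -304 - 1*1816893 = -304 - 1816893 = -1817197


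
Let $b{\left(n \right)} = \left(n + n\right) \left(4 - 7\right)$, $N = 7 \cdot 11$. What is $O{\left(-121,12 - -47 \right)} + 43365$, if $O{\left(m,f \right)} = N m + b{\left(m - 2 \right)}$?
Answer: $34786$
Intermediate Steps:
$N = 77$
$b{\left(n \right)} = - 6 n$ ($b{\left(n \right)} = 2 n \left(-3\right) = - 6 n$)
$O{\left(m,f \right)} = 12 + 71 m$ ($O{\left(m,f \right)} = 77 m - 6 \left(m - 2\right) = 77 m - 6 \left(-2 + m\right) = 77 m - \left(-12 + 6 m\right) = 12 + 71 m$)
$O{\left(-121,12 - -47 \right)} + 43365 = \left(12 + 71 \left(-121\right)\right) + 43365 = \left(12 - 8591\right) + 43365 = -8579 + 43365 = 34786$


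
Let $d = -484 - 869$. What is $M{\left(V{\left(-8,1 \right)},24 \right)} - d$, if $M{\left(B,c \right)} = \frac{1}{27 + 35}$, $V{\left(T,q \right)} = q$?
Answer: $\frac{83887}{62} \approx 1353.0$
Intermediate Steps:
$d = -1353$ ($d = -484 - 869 = -1353$)
$M{\left(B,c \right)} = \frac{1}{62}$
$M{\left(V{\left(-8,1 \right)},24 \right)} - d = \frac{1}{62} - -1353 = \frac{1}{62} + 1353 = \frac{83887}{62}$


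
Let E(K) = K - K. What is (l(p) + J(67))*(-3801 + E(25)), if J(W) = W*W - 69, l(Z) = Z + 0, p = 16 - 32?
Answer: -16739604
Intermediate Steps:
p = -16
l(Z) = Z
E(K) = 0
J(W) = -69 + W² (J(W) = W² - 69 = -69 + W²)
(l(p) + J(67))*(-3801 + E(25)) = (-16 + (-69 + 67²))*(-3801 + 0) = (-16 + (-69 + 4489))*(-3801) = (-16 + 4420)*(-3801) = 4404*(-3801) = -16739604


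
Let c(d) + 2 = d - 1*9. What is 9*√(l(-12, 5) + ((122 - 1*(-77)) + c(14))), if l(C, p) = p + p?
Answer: 18*√53 ≈ 131.04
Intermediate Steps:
l(C, p) = 2*p
c(d) = -11 + d (c(d) = -2 + (d - 1*9) = -2 + (d - 9) = -2 + (-9 + d) = -11 + d)
9*√(l(-12, 5) + ((122 - 1*(-77)) + c(14))) = 9*√(2*5 + ((122 - 1*(-77)) + (-11 + 14))) = 9*√(10 + ((122 + 77) + 3)) = 9*√(10 + (199 + 3)) = 9*√(10 + 202) = 9*√212 = 9*(2*√53) = 18*√53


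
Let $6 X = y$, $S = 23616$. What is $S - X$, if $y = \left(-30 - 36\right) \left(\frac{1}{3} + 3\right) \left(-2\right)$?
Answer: $\frac{70628}{3} \approx 23543.0$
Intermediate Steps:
$y = 440$ ($y = - 66 \left(\frac{1}{3} + 3\right) \left(-2\right) = - 66 \cdot \frac{10}{3} \left(-2\right) = \left(-66\right) \left(- \frac{20}{3}\right) = 440$)
$X = \frac{220}{3}$ ($X = \frac{1}{6} \cdot 440 = \frac{220}{3} \approx 73.333$)
$S - X = 23616 - \frac{220}{3} = \frac{70628}{3}$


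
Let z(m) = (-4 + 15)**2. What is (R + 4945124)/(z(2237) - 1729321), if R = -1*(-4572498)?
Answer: -4758811/864600 ≈ -5.5041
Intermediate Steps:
z(m) = 121 (z(m) = 11**2 = 121)
R = 4572498
(R + 4945124)/(z(2237) - 1729321) = (4572498 + 4945124)/(121 - 1729321) = 9517622/(-1729200) = 9517622*(-1/1729200) = -4758811/864600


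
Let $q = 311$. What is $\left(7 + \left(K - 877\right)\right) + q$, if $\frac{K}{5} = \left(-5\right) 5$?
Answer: $-684$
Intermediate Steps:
$K = -125$ ($K = 5 \left(\left(-5\right) 5\right) = 5 \left(-25\right) = -125$)
$\left(7 + \left(K - 877\right)\right) + q = \left(7 - 1002\right) + 311 = -995 + 311 = -684$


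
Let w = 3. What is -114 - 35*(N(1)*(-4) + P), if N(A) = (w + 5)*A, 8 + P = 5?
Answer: 1111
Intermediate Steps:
P = -3 (P = -8 + 5 = -3)
N(A) = 8*A (N(A) = (3 + 5)*A = 8*A)
-114 - 35*(N(1)*(-4) + P) = -114 - 35*((8*1)*(-4) - 3) = -114 - 35*(8*(-4) - 3) = -114 - 35*(-32 - 3) = -114 - 35*(-35) = -114 + 1225 = 1111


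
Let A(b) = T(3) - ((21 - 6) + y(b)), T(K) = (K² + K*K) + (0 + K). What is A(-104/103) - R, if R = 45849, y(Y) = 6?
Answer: -45849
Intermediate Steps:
T(K) = K + 2*K² (T(K) = (K² + K²) + K = 2*K² + K = K + 2*K²)
A(b) = 0 (A(b) = 3*(1 + 2*3) - ((21 - 6) + 6) = 3*(1 + 6) - (15 + 6) = 3*7 - 1*21 = 21 - 21 = 0)
A(-104/103) - R = 0 - 1*45849 = 0 - 45849 = -45849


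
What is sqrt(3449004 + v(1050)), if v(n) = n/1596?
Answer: sqrt(4980362726)/38 ≈ 1857.2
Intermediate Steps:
v(n) = n/1596 (v(n) = n*(1/1596) = n/1596)
sqrt(3449004 + v(1050)) = sqrt(3449004 + (1/1596)*1050) = sqrt(3449004 + 25/38) = sqrt(131062177/38) = sqrt(4980362726)/38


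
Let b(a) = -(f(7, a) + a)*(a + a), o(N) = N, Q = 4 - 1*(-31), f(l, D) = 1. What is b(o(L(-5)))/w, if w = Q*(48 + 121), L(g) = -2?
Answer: -4/5915 ≈ -0.00067625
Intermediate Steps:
Q = 35 (Q = 4 + 31 = 35)
b(a) = -2*a*(1 + a) (b(a) = -(1 + a)*(a + a) = -(1 + a)*2*a = -2*a*(1 + a))
w = 5915 (w = 35*(48 + 121) = 35*169 = 5915)
b(o(L(-5)))/w = -2*(-2)*(1 - 2)/5915 = -2*(-2)*(-1)*(1/5915) = -4*1/5915 = -4/5915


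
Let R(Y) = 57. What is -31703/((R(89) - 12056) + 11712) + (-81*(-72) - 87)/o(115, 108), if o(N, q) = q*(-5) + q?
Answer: 573661/5904 ≈ 97.165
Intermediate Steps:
o(N, q) = -4*q (o(N, q) = -5*q + q = -4*q)
-31703/((R(89) - 12056) + 11712) + (-81*(-72) - 87)/o(115, 108) = -31703/((57 - 12056) + 11712) + (-81*(-72) - 87)/((-4*108)) = -31703/(-11999 + 11712) + (5832 - 87)/(-432) = -31703/(-287) + 5745*(-1/432) = -31703*(-1/287) - 1915/144 = 4529/41 - 1915/144 = 573661/5904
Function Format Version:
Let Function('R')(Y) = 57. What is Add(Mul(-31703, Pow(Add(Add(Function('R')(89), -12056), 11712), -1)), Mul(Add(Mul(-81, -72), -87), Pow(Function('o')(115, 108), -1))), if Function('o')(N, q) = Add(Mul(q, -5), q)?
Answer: Rational(573661, 5904) ≈ 97.165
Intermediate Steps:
Function('o')(N, q) = Mul(-4, q) (Function('o')(N, q) = Add(Mul(-5, q), q) = Mul(-4, q))
Add(Mul(-31703, Pow(Add(Add(Function('R')(89), -12056), 11712), -1)), Mul(Add(Mul(-81, -72), -87), Pow(Function('o')(115, 108), -1))) = Add(Mul(-31703, Pow(Add(Add(57, -12056), 11712), -1)), Mul(Add(Mul(-81, -72), -87), Pow(Mul(-4, 108), -1))) = Add(Mul(-31703, Pow(Add(-11999, 11712), -1)), Mul(Add(5832, -87), Pow(-432, -1))) = Add(Mul(-31703, Pow(-287, -1)), Mul(5745, Rational(-1, 432))) = Add(Mul(-31703, Rational(-1, 287)), Rational(-1915, 144)) = Add(Rational(4529, 41), Rational(-1915, 144)) = Rational(573661, 5904)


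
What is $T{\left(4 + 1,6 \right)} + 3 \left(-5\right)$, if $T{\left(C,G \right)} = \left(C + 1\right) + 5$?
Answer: $-4$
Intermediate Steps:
$T{\left(C,G \right)} = 6 + C$ ($T{\left(C,G \right)} = \left(1 + C\right) + 5 = 6 + C$)
$T{\left(4 + 1,6 \right)} + 3 \left(-5\right) = \left(6 + \left(4 + 1\right)\right) + 3 \left(-5\right) = \left(6 + 5\right) - 15 = 11 - 15 = -4$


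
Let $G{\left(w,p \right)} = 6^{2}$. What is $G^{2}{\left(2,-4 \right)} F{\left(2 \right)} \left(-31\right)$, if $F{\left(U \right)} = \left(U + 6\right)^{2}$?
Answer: $-2571264$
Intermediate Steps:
$G{\left(w,p \right)} = 36$
$F{\left(U \right)} = \left(6 + U\right)^{2}$
$G^{2}{\left(2,-4 \right)} F{\left(2 \right)} \left(-31\right) = 36^{2} \left(6 + 2\right)^{2} \left(-31\right) = 1296 \cdot 8^{2} \left(-31\right) = 1296 \cdot 64 \left(-31\right) = 82944 \left(-31\right) = -2571264$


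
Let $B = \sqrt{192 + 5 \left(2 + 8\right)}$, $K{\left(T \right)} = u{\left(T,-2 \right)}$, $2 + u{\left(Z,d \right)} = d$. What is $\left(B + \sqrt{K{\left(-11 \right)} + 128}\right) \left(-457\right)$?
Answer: $- 5027 \sqrt{2} - 914 \sqrt{31} \approx -12198.0$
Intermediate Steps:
$u{\left(Z,d \right)} = -2 + d$
$K{\left(T \right)} = -4$ ($K{\left(T \right)} = -2 - 2 = -4$)
$B = 11 \sqrt{2}$ ($B = \sqrt{192 + 5 \cdot 10} = \sqrt{192 + 50} = \sqrt{242} = 11 \sqrt{2} \approx 15.556$)
$\left(B + \sqrt{K{\left(-11 \right)} + 128}\right) \left(-457\right) = \left(11 \sqrt{2} + \sqrt{-4 + 128}\right) \left(-457\right) = \left(11 \sqrt{2} + \sqrt{124}\right) \left(-457\right) = \left(11 \sqrt{2} + 2 \sqrt{31}\right) \left(-457\right) = \left(2 \sqrt{31} + 11 \sqrt{2}\right) \left(-457\right) = - 5027 \sqrt{2} - 914 \sqrt{31}$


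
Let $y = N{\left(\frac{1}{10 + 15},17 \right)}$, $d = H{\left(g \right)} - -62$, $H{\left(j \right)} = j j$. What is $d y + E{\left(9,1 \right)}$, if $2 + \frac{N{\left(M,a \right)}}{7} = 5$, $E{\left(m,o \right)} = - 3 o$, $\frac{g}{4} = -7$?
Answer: $17763$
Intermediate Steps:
$g = -28$ ($g = 4 \left(-7\right) = -28$)
$H{\left(j \right)} = j^{2}$
$d = 846$ ($d = \left(-28\right)^{2} - -62 = 784 + 62 = 846$)
$N{\left(M,a \right)} = 21$ ($N{\left(M,a \right)} = -14 + 7 \cdot 5 = -14 + 35 = 21$)
$y = 21$
$d y + E{\left(9,1 \right)} = 846 \cdot 21 - 3 = 17766 - 3 = 17763$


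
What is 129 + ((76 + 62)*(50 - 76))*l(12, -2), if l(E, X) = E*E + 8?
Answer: -545247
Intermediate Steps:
l(E, X) = 8 + E² (l(E, X) = E² + 8 = 8 + E²)
129 + ((76 + 62)*(50 - 76))*l(12, -2) = 129 + ((76 + 62)*(50 - 76))*(8 + 12²) = 129 + (138*(-26))*(8 + 144) = 129 - 3588*152 = 129 - 545376 = -545247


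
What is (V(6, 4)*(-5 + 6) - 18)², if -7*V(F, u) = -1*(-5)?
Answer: 17161/49 ≈ 350.22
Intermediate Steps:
V(F, u) = -5/7 (V(F, u) = -(-1)*(-5)/7 = -⅐*5 = -5/7)
(V(6, 4)*(-5 + 6) - 18)² = (-5*(-5 + 6)/7 - 18)² = (-5/7*1 - 18)² = (-5/7 - 18)² = (-131/7)² = 17161/49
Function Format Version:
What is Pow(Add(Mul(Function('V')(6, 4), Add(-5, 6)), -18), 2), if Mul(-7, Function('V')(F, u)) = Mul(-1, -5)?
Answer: Rational(17161, 49) ≈ 350.22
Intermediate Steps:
Function('V')(F, u) = Rational(-5, 7) (Function('V')(F, u) = Mul(Rational(-1, 7), Mul(-1, -5)) = Mul(Rational(-1, 7), 5) = Rational(-5, 7))
Pow(Add(Mul(Function('V')(6, 4), Add(-5, 6)), -18), 2) = Pow(Add(Mul(Rational(-5, 7), Add(-5, 6)), -18), 2) = Pow(Add(Mul(Rational(-5, 7), 1), -18), 2) = Pow(Add(Rational(-5, 7), -18), 2) = Pow(Rational(-131, 7), 2) = Rational(17161, 49)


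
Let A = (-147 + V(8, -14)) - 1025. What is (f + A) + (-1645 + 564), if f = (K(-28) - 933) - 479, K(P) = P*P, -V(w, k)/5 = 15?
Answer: -2956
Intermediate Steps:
V(w, k) = -75 (V(w, k) = -5*15 = -75)
K(P) = P**2
A = -1247 (A = (-147 - 75) - 1025 = -222 - 1025 = -1247)
f = -628 (f = ((-28)**2 - 933) - 479 = (784 - 933) - 479 = -149 - 479 = -628)
(f + A) + (-1645 + 564) = (-628 - 1247) + (-1645 + 564) = -1875 - 1081 = -2956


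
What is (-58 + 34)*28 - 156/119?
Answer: -80124/119 ≈ -673.31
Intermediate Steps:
(-58 + 34)*28 - 156/119 = -24*28 - 156*1/119 = -672 - 156/119 = -80124/119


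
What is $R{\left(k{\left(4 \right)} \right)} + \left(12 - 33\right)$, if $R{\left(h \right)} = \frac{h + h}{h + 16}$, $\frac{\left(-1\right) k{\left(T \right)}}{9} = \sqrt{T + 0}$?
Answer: $-3$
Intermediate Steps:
$k{\left(T \right)} = - 9 \sqrt{T}$ ($k{\left(T \right)} = - 9 \sqrt{T + 0} = - 9 \sqrt{T}$)
$R{\left(h \right)} = \frac{2 h}{16 + h}$
$R{\left(k{\left(4 \right)} \right)} + \left(12 - 33\right) = \frac{2 \left(- 9 \sqrt{4}\right)}{16 - 9 \sqrt{4}} + \left(12 - 33\right) = \frac{2 \left(\left(-9\right) 2\right)}{16 - 18} + \left(12 - 33\right) = 2 \left(-18\right) \frac{1}{16 - 18} - 21 = 2 \left(-18\right) \frac{1}{-2} - 21 = 2 \left(-18\right) \left(- \frac{1}{2}\right) - 21 = 18 - 21 = -3$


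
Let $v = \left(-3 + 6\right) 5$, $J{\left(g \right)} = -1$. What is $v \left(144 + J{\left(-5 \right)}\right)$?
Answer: $2145$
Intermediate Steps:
$v = 15$ ($v = 3 \cdot 5 = 15$)
$v \left(144 + J{\left(-5 \right)}\right) = 15 \left(144 - 1\right) = 15 \cdot 143 = 2145$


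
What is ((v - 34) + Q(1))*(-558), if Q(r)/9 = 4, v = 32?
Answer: -18972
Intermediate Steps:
Q(r) = 36 (Q(r) = 9*4 = 36)
((v - 34) + Q(1))*(-558) = ((32 - 34) + 36)*(-558) = (-2 + 36)*(-558) = 34*(-558) = -18972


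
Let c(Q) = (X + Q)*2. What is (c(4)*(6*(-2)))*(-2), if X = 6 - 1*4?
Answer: 288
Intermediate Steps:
X = 2 (X = 6 - 4 = 2)
c(Q) = 4 + 2*Q (c(Q) = (2 + Q)*2 = 4 + 2*Q)
(c(4)*(6*(-2)))*(-2) = ((4 + 2*4)*(6*(-2)))*(-2) = ((4 + 8)*(-12))*(-2) = (12*(-12))*(-2) = -144*(-2) = 288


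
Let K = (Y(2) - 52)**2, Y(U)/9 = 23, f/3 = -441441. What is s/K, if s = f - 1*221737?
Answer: -309212/4805 ≈ -64.352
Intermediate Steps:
f = -1324323 (f = 3*(-441441) = -1324323)
Y(U) = 207 (Y(U) = 9*23 = 207)
s = -1546060 (s = -1324323 - 1*221737 = -1324323 - 221737 = -1546060)
K = 24025 (K = (207 - 52)**2 = 155**2 = 24025)
s/K = -1546060/24025 = -1546060*1/24025 = -309212/4805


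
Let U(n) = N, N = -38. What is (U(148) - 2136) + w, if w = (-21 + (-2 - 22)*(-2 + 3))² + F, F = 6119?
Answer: 5970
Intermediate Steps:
U(n) = -38
w = 8144 (w = (-21 + (-2 - 22)*(-2 + 3))² + 6119 = (-21 - 24*1)² + 6119 = (-21 - 24)² + 6119 = (-45)² + 6119 = 2025 + 6119 = 8144)
(U(148) - 2136) + w = (-38 - 2136) + 8144 = -2174 + 8144 = 5970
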